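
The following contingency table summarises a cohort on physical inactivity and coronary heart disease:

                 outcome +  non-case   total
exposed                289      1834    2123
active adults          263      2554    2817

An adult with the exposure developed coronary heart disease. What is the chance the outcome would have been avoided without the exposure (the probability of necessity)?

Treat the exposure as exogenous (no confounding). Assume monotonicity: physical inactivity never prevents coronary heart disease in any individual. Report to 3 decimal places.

PN ≈ 0.314

p₁ = P(outcome | exposed) = 289/2123 = 0.13613
p₀ = P(outcome | unexposed) = 263/2817 = 0.093362
Under exogeneity and monotonicity, PN = (p₁ − p₀)/p₁.
PN = (0.13613 − 0.093362) / 0.13613 ≈ 0.3142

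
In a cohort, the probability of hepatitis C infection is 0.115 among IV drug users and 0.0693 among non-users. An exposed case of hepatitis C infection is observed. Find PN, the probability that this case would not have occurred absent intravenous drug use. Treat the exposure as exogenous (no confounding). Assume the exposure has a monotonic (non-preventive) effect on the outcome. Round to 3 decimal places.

PN ≈ 0.397

Let p₁ = 0.115, p₀ = 0.0693.
Under exogeneity and monotonicity, PN = (p₁ − p₀) / p₁.
PN = (0.115 − 0.0693) / 0.115 = 0.0457 / 0.115 ≈ 0.3974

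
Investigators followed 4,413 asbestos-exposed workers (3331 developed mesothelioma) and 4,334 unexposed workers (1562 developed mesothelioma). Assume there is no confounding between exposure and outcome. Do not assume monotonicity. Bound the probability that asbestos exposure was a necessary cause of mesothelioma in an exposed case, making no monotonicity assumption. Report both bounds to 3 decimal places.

p₁ = P(outcome | exposed) = 3331/4413 = 0.75482
p₀ = P(outcome | unexposed) = 1562/4334 = 0.36041
Under exogeneity alone the bounds on PN are max{0,(p₁−p₀)/p₁} ≤ PN ≤ min{1,(1−p₀)/p₁}.
  lower = (p₁ − p₀)/p₁ = 0.39441 / 0.75482 ≈ 0.5225
  upper = min{1, (1 − p₀)/p₁} = 0.63959 / 0.75482 ≈ 0.8474

0.523 ≤ PN ≤ 0.847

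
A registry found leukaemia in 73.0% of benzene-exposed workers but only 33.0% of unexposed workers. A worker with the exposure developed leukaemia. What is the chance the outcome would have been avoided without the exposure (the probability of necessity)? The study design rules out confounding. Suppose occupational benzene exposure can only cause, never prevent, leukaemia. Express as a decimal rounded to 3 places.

PN ≈ 0.548

p₁ = 0.73, p₀ = 0.33.
Under exogeneity and monotonicity, PN = (p₁ − p₀) / p₁.
PN = (0.73 − 0.33) / 0.73 = 0.4 / 0.73 ≈ 0.5479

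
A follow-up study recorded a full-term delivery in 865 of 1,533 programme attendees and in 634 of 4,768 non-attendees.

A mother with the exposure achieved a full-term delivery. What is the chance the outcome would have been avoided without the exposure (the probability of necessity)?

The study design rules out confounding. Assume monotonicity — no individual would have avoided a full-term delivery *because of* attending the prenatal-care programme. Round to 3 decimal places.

p₁ = P(outcome | exposed) = 865/1533 = 0.56425
p₀ = P(outcome | unexposed) = 634/4768 = 0.13297
Under exogeneity and monotonicity, PN = (p₁ − p₀) / p₁.
PN = (0.56425 − 0.13297) / 0.56425 = 0.43128 / 0.56425 ≈ 0.7643

PN ≈ 0.764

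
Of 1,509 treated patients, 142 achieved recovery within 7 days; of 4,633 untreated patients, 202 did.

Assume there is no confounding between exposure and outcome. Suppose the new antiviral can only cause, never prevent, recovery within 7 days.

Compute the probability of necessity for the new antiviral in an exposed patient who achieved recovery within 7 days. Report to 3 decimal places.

p₁ = P(outcome | exposed) = 142/1509 = 0.094102
p₀ = P(outcome | unexposed) = 202/4633 = 0.0436
Under exogeneity and monotonicity, PN = (p₁ − p₀) / p₁.
PN = (0.094102 − 0.0436) / 0.094102 = 0.050502 / 0.094102 ≈ 0.5367

PN ≈ 0.537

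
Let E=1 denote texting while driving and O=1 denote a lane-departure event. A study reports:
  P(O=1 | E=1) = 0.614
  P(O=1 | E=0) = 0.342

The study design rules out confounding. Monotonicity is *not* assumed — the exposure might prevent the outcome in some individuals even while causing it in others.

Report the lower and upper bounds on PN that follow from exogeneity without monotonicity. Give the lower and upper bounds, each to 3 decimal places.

Let p₁ = 0.614, p₀ = 0.342.
Under exogeneity alone the bounds on PN are max{0,(p₁−p₀)/p₁} ≤ PN ≤ min{1,(1−p₀)/p₁}.
  lower = (p₁ − p₀)/p₁ = 0.272 / 0.614 ≈ 0.4430
  upper = min{1, (1 − p₀)/p₁} = 0.658 / 0.614 ≈ 1.0717 → capped at 1

0.443 ≤ PN ≤ 1.000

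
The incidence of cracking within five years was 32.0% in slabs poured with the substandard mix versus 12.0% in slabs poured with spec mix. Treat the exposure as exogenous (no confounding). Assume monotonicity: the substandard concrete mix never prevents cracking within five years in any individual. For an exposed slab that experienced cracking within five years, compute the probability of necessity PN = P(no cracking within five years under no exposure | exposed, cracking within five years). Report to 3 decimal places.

p₁ = 0.32, p₀ = 0.12.
Under exogeneity and monotonicity, PN = (p₁ − p₀) / p₁.
PN = (0.32 − 0.12) / 0.32 = 0.2 / 0.32 ≈ 0.6250

PN ≈ 0.625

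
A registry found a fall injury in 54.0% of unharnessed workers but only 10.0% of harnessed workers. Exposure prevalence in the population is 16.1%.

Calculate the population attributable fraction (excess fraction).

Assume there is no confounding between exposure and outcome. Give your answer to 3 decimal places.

p₁ = 0.54, p₀ = 0.1.
Overall risk P(Y=1) = π·p₁ + (1−π)·p₀ = 0.161×0.54 + 0.839×0.1 = 0.17084.
Under exogeneity, PAF = [P(Y=1) − p₀] / P(Y=1).
PAF = (0.17084 − 0.1) / 0.17084 ≈ 0.4147

PAF ≈ 0.415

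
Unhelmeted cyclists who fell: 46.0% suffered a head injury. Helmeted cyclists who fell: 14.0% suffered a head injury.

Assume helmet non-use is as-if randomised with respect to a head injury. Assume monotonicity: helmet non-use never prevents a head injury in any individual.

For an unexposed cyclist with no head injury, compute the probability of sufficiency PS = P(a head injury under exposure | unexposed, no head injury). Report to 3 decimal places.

p₁ = 0.46, p₀ = 0.14.
Under exogeneity and monotonicity, PS = (p₁ − p₀) / (1 − p₀).
PS = (0.46 − 0.14) / (1 − 0.14) = 0.32 / 0.86 ≈ 0.3721

PS ≈ 0.372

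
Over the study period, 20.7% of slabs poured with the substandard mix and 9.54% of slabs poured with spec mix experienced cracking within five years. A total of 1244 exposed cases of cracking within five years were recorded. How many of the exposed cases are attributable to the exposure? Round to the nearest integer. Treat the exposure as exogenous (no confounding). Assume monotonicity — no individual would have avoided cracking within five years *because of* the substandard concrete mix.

about 671 cases

p₁ = 0.207, p₀ = 0.0954.
PN = (p₁ − p₀)/p₁ = (0.207 − 0.0954) / 0.207 ≈ 0.53913.
Attributable cases ≈ PN × (exposed cases) = 0.53913 × 1244 ≈ 670.68.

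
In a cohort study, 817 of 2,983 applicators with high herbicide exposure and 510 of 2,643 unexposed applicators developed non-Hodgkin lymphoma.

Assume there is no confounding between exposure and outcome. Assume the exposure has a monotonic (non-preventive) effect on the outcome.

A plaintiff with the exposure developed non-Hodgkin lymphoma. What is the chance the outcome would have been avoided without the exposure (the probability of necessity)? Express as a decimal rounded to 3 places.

PN ≈ 0.295

p₁ = P(outcome | exposed) = 817/2983 = 0.27389
p₀ = P(outcome | unexposed) = 510/2643 = 0.19296
Under exogeneity and monotonicity, PN = (p₁ − p₀) / p₁.
PN = (0.27389 − 0.19296) / 0.27389 = 0.080923 / 0.27389 ≈ 0.2955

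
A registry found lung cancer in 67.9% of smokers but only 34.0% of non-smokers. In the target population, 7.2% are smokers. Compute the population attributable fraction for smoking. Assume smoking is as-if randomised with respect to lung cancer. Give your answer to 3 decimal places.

PAF ≈ 0.067

p₁ = 0.679, p₀ = 0.34.
Overall risk P(Y=1) = π·p₁ + (1−π)·p₀ = 0.072×0.679 + 0.928×0.34 = 0.36441.
Under exogeneity, PAF = [P(Y=1) − p₀] / P(Y=1).
PAF = (0.36441 − 0.34) / 0.36441 ≈ 0.0670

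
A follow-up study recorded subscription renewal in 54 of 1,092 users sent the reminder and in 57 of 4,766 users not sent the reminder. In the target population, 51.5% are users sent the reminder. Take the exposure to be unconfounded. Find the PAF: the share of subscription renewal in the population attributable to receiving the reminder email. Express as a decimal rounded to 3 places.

p₁ = P(outcome | exposed) = 54/1092 = 0.049451
p₀ = P(outcome | unexposed) = 57/4766 = 0.01196
Overall risk P(Y=1) = π·p₁ + (1−π)·p₀ = 0.515×0.049451 + 0.485×0.01196 = 0.031267.
Under exogeneity, PAF = [P(Y=1) − p₀] / P(Y=1).
PAF = (0.031267 − 0.01196) / 0.031267 ≈ 0.6175

PAF ≈ 0.618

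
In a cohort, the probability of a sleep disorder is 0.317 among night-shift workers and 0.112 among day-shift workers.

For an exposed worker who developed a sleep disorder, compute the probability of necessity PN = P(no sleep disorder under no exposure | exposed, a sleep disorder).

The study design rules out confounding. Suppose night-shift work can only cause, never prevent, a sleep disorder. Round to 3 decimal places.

PN ≈ 0.647

Let p₁ = 0.317, p₀ = 0.112.
Under exogeneity and monotonicity, PN = (p₁ − p₀) / p₁.
PN = (0.317 − 0.112) / 0.317 = 0.205 / 0.317 ≈ 0.6467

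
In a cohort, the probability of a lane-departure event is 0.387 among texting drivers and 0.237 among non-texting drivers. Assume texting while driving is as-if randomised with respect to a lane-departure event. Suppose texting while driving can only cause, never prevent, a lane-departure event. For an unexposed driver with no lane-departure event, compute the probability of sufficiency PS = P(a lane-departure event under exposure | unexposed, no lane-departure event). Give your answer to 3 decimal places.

Let p₁ = 0.387, p₀ = 0.237.
Under exogeneity and monotonicity, PS = (p₁ − p₀) / (1 − p₀).
PS = (0.387 − 0.237) / (1 − 0.237) = 0.15 / 0.763 ≈ 0.1966

PS ≈ 0.197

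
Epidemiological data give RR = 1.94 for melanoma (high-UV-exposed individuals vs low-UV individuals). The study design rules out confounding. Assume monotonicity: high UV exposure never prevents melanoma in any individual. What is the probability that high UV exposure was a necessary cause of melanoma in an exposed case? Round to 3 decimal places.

PN ≈ 0.485

Under exogeneity and monotonicity, PN = (RR − 1) / RR = 1 − 1/RR.
PN = (1.94 − 1) / 1.94 = 0.94 / 1.94 ≈ 0.4845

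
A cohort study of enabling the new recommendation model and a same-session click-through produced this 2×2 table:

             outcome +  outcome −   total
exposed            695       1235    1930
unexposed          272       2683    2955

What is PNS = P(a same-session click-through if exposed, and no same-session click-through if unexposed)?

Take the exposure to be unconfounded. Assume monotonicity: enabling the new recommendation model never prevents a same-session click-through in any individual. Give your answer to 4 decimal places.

PNS ≈ 0.2681

p₁ = P(outcome | exposed) = 695/1930 = 0.3601
p₀ = P(outcome | unexposed) = 272/2955 = 0.092047
Under exogeneity and monotonicity, PNS = p₁ − p₀.
PNS = 0.3601 − 0.092047 = 0.26806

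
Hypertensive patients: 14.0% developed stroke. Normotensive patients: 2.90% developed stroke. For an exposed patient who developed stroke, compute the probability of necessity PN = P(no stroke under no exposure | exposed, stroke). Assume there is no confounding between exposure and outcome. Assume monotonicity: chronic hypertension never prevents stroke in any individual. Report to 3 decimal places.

p₁ = 0.14, p₀ = 0.029.
Under exogeneity and monotonicity, PN = (p₁ − p₀) / p₁.
PN = (0.14 − 0.029) / 0.14 = 0.111 / 0.14 ≈ 0.7929

PN ≈ 0.793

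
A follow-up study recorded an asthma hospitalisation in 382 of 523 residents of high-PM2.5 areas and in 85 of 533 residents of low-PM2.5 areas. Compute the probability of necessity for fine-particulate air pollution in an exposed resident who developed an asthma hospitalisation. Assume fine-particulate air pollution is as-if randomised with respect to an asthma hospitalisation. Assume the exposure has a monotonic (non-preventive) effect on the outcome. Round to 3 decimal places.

PN ≈ 0.782

p₁ = P(outcome | exposed) = 382/523 = 0.7304
p₀ = P(outcome | unexposed) = 85/533 = 0.15947
Under exogeneity and monotonicity, PN = (p₁ − p₀) / p₁.
PN = (0.7304 − 0.15947) / 0.7304 = 0.57093 / 0.7304 ≈ 0.7817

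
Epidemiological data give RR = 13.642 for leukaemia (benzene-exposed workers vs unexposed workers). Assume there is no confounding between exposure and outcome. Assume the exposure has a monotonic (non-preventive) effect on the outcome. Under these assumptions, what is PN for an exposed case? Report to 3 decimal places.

Under exogeneity and monotonicity, PN = (RR − 1) / RR = 1 − 1/RR.
PN = (13.642 − 1) / 13.642 = 12.64 / 13.642 ≈ 0.9267

PN ≈ 0.927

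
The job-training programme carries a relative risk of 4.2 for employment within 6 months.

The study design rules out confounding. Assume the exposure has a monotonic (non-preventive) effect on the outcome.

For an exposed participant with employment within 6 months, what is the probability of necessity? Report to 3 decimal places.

PN ≈ 0.762

Under exogeneity and monotonicity, PN = (RR − 1) / RR = 1 − 1/RR.
PN = (4.2 − 1) / 4.2 = 3.2 / 4.2 ≈ 0.7619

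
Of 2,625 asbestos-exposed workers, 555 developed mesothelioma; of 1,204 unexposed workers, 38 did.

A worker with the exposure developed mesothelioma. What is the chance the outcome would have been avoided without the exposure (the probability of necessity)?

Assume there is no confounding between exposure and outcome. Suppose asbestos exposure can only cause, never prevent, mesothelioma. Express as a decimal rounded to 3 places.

PN ≈ 0.851

p₁ = P(outcome | exposed) = 555/2625 = 0.21143
p₀ = P(outcome | unexposed) = 38/1204 = 0.031561
Under exogeneity and monotonicity, PN = (p₁ − p₀) / p₁.
PN = (0.21143 − 0.031561) / 0.21143 = 0.17987 / 0.21143 ≈ 0.8507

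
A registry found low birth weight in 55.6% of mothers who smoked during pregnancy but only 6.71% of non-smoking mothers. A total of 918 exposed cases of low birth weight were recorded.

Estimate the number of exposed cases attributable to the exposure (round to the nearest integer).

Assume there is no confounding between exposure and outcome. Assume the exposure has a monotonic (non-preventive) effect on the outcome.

p₁ = 0.556, p₀ = 0.0671.
PN = (p₁ − p₀)/p₁ = (0.556 − 0.0671) / 0.556 ≈ 0.87932.
Attributable cases ≈ PN × (exposed cases) = 0.87932 × 918 ≈ 807.21.

about 807 cases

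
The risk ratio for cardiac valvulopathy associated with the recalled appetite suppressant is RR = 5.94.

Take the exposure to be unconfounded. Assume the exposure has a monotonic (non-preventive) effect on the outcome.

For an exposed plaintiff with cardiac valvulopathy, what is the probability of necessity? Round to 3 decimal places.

Under exogeneity and monotonicity, PN = (RR − 1) / RR = 1 − 1/RR.
PN = (5.94 − 1) / 5.94 = 4.94 / 5.94 ≈ 0.8316

PN ≈ 0.832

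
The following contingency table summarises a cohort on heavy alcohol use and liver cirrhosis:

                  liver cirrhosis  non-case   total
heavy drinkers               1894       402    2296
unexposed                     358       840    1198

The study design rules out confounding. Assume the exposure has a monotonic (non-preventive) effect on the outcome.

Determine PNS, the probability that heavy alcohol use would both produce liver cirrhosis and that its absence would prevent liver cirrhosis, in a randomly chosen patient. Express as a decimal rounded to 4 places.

p₁ = P(outcome | exposed) = 1894/2296 = 0.82491
p₀ = P(outcome | unexposed) = 358/1198 = 0.29883
Under exogeneity and monotonicity, PNS = p₁ − p₀.
PNS = 0.82491 − 0.29883 = 0.52608

PNS ≈ 0.5261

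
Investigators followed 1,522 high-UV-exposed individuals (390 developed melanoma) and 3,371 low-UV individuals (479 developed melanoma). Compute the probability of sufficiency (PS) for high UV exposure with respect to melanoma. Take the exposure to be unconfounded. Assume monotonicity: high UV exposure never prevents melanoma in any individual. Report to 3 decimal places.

p₁ = P(outcome | exposed) = 390/1522 = 0.25624
p₀ = P(outcome | unexposed) = 479/3371 = 0.14209
Under exogeneity and monotonicity, PS = (p₁ − p₀) / (1 − p₀).
PS = (0.25624 − 0.14209) / (1 − 0.14209) = 0.11415 / 0.85791 ≈ 0.1331

PS ≈ 0.133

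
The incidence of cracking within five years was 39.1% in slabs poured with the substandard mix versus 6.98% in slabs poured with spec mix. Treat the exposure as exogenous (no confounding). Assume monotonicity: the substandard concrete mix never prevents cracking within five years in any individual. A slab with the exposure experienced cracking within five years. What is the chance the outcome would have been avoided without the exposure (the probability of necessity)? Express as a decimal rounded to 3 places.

PN ≈ 0.821

p₁ = 0.391, p₀ = 0.0698.
Under exogeneity and monotonicity, PN = (p₁ − p₀) / p₁.
PN = (0.391 − 0.0698) / 0.391 = 0.3212 / 0.391 ≈ 0.8215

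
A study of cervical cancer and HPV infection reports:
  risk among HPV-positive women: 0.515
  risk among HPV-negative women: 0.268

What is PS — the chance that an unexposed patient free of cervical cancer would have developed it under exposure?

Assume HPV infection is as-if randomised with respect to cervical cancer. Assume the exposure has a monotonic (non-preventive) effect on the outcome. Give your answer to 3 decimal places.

PS ≈ 0.337

Let p₁ = 0.515, p₀ = 0.268.
Under exogeneity and monotonicity, PS = (p₁ − p₀) / (1 − p₀).
PS = (0.515 − 0.268) / (1 − 0.268) = 0.247 / 0.732 ≈ 0.3374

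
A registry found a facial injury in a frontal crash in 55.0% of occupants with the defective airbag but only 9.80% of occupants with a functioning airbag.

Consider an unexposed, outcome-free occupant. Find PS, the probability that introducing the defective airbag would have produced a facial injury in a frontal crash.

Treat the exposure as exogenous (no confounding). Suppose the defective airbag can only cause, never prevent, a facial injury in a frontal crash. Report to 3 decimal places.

PS ≈ 0.501

p₁ = 0.55, p₀ = 0.098.
Under exogeneity and monotonicity, PS = (p₁ − p₀) / (1 − p₀).
PS = (0.55 − 0.098) / (1 − 0.098) = 0.452 / 0.902 ≈ 0.5011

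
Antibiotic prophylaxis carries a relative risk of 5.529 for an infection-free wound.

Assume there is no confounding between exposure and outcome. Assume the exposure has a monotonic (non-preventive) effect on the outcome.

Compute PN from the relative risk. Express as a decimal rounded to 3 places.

PN ≈ 0.819

Under exogeneity and monotonicity, PN = (RR − 1) / RR = 1 − 1/RR.
PN = (5.529 − 1) / 5.529 = 4.529 / 5.529 ≈ 0.8191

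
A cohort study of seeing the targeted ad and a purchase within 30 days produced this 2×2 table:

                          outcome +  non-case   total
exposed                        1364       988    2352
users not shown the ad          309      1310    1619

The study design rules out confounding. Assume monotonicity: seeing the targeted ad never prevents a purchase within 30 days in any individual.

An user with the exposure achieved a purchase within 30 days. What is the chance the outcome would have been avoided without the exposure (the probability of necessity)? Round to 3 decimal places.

p₁ = P(outcome | exposed) = 1364/2352 = 0.57993
p₀ = P(outcome | unexposed) = 309/1619 = 0.19086
Under exogeneity and monotonicity, PN = (p₁ − p₀) / p₁.
PN = (0.57993 − 0.19086) / 0.57993 = 0.38907 / 0.57993 ≈ 0.6709

PN ≈ 0.671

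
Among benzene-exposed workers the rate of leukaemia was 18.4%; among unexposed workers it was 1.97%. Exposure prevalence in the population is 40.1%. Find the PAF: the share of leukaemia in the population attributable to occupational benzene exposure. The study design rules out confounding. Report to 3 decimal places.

p₁ = 0.184, p₀ = 0.0197.
Overall risk P(Y=1) = π·p₁ + (1−π)·p₀ = 0.401×0.184 + 0.599×0.0197 = 0.085584.
Under exogeneity, PAF = [P(Y=1) − p₀] / P(Y=1).
PAF = (0.085584 − 0.0197) / 0.085584 ≈ 0.7698

PAF ≈ 0.770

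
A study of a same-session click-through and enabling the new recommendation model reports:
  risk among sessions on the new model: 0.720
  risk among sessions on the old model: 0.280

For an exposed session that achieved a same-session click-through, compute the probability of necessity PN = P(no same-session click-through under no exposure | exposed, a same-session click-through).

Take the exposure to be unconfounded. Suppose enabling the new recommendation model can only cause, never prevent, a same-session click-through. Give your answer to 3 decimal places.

Let p₁ = 0.72, p₀ = 0.28.
Under exogeneity and monotonicity, PN = (p₁ − p₀) / p₁.
PN = (0.72 − 0.28) / 0.72 = 0.44 / 0.72 ≈ 0.6111

PN ≈ 0.611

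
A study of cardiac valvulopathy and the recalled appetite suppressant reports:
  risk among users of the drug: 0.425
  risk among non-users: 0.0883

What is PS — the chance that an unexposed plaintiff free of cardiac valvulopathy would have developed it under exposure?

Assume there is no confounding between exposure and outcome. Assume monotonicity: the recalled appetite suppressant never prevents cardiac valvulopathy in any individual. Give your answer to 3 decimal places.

Let p₁ = 0.425, p₀ = 0.0883.
Under exogeneity and monotonicity, PS = (p₁ − p₀) / (1 − p₀).
PS = (0.425 − 0.0883) / (1 − 0.0883) = 0.3367 / 0.9117 ≈ 0.3693

PS ≈ 0.369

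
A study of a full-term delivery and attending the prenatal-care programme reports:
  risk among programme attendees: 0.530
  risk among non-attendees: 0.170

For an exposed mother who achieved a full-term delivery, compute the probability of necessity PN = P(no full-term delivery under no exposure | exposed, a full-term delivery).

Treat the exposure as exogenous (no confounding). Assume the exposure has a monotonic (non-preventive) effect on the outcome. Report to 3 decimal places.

Let p₁ = 0.53, p₀ = 0.17.
Under exogeneity and monotonicity, PN = (p₁ − p₀) / p₁.
PN = (0.53 − 0.17) / 0.53 = 0.36 / 0.53 ≈ 0.6792

PN ≈ 0.679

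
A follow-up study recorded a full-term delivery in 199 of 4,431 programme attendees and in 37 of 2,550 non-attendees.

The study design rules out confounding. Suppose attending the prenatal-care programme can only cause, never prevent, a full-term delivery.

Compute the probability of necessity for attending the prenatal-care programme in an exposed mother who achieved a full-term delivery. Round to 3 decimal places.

PN ≈ 0.677

p₁ = P(outcome | exposed) = 199/4431 = 0.044911
p₀ = P(outcome | unexposed) = 37/2550 = 0.01451
Under exogeneity and monotonicity, PN = (p₁ − p₀) / p₁.
PN = (0.044911 − 0.01451) / 0.044911 = 0.030401 / 0.044911 ≈ 0.6769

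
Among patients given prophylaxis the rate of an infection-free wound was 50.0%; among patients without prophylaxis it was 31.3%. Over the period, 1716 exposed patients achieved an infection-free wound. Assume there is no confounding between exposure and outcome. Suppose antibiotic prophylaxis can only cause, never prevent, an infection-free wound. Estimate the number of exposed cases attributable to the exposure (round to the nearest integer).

p₁ = 0.5, p₀ = 0.313.
PN = (p₁ − p₀)/p₁ = (0.5 − 0.313) / 0.5 ≈ 0.37400.
Attributable cases ≈ PN × (exposed cases) = 0.37400 × 1716 ≈ 641.78.

about 642 cases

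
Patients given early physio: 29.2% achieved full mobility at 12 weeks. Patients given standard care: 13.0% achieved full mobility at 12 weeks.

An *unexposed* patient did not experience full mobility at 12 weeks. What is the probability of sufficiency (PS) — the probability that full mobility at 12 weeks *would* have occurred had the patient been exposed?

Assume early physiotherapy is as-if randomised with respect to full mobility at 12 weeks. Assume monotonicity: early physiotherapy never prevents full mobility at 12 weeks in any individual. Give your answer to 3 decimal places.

p₁ = 0.292, p₀ = 0.13.
Under exogeneity and monotonicity, PS = (p₁ − p₀) / (1 − p₀).
PS = (0.292 − 0.13) / (1 − 0.13) = 0.162 / 0.87 ≈ 0.1862

PS ≈ 0.186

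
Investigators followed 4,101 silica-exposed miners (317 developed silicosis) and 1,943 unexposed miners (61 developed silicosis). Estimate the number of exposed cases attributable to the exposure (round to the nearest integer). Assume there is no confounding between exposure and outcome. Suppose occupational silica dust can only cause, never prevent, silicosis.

about 188 cases

p₁ = P(outcome | exposed) = 317/4101 = 0.077298
p₀ = P(outcome | unexposed) = 61/1943 = 0.031395
PN = (p₁ − p₀)/p₁ = (0.077298 − 0.031395) / 0.077298 ≈ 0.59385.
Attributable cases ≈ PN × (exposed cases) = 0.59385 × 317 ≈ 188.25.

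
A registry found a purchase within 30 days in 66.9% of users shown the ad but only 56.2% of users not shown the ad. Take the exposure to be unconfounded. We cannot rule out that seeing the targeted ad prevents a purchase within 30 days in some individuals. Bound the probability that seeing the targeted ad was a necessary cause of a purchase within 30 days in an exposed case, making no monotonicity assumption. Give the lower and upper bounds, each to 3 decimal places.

p₁ = 0.669, p₀ = 0.562.
Under exogeneity alone the bounds on PN are max{0,(p₁−p₀)/p₁} ≤ PN ≤ min{1,(1−p₀)/p₁}.
  lower = (p₁ − p₀)/p₁ = 0.107 / 0.669 ≈ 0.1599
  upper = min{1, (1 − p₀)/p₁} = 0.438 / 0.669 ≈ 0.6547

0.160 ≤ PN ≤ 0.655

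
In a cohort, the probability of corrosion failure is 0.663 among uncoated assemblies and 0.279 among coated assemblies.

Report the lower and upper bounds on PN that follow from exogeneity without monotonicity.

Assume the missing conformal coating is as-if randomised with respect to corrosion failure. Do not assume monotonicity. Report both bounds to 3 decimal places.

0.579 ≤ PN ≤ 1.000

Let p₁ = 0.663, p₀ = 0.279.
Under exogeneity alone the bounds on PN are max{0,(p₁−p₀)/p₁} ≤ PN ≤ min{1,(1−p₀)/p₁}.
  lower = (p₁ − p₀)/p₁ = 0.384 / 0.663 ≈ 0.5792
  upper = min{1, (1 − p₀)/p₁} = 0.721 / 0.663 ≈ 1.0875 → capped at 1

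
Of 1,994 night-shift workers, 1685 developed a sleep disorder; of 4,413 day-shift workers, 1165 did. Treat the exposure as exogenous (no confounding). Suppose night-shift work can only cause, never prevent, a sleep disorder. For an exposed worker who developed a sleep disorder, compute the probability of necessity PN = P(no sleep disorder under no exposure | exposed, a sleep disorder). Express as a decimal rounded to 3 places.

PN ≈ 0.688

p₁ = P(outcome | exposed) = 1685/1994 = 0.84504
p₀ = P(outcome | unexposed) = 1165/4413 = 0.26399
Under exogeneity and monotonicity, PN = (p₁ − p₀) / p₁.
PN = (0.84504 − 0.26399) / 0.84504 = 0.58104 / 0.84504 ≈ 0.6876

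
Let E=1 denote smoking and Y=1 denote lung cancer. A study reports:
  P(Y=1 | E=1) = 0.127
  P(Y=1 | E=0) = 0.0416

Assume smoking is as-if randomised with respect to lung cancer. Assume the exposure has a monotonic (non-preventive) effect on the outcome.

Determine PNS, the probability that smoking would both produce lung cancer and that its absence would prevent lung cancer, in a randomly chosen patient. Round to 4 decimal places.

Let p₁ = 0.127, p₀ = 0.0416.
Under exogeneity and monotonicity, PNS = p₁ − p₀.
PNS = 0.127 − 0.0416 = 0.0854

PNS ≈ 0.0854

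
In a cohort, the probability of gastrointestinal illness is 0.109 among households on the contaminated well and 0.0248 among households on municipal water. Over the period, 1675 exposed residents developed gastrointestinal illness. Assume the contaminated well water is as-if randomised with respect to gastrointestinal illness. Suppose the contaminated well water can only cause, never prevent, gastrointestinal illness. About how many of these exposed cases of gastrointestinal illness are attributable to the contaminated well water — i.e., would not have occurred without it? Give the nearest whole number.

about 1294 cases

Let p₁ = 0.109, p₀ = 0.0248.
PN = (p₁ − p₀)/p₁ = (0.109 − 0.0248) / 0.109 ≈ 0.77248.
Attributable cases ≈ PN × (exposed cases) = 0.77248 × 1675 ≈ 1293.90.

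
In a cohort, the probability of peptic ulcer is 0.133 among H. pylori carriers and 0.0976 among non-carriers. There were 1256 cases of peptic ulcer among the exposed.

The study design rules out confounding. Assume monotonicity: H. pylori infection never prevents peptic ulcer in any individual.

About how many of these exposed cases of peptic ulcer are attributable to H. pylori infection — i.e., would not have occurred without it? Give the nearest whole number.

about 334 cases

Let p₁ = 0.133, p₀ = 0.0976.
PN = (p₁ − p₀)/p₁ = (0.133 − 0.0976) / 0.133 ≈ 0.26617.
Attributable cases ≈ PN × (exposed cases) = 0.26617 × 1256 ≈ 334.30.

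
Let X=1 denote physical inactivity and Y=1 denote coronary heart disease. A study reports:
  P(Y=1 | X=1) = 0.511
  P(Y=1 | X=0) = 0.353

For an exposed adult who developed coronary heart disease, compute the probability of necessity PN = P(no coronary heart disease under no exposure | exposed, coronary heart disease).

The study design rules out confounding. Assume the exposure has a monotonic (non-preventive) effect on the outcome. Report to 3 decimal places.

PN ≈ 0.309

Let p₁ = 0.511, p₀ = 0.353.
Under exogeneity and monotonicity, PN = (p₁ − p₀) / p₁.
PN = (0.511 − 0.353) / 0.511 = 0.158 / 0.511 ≈ 0.3092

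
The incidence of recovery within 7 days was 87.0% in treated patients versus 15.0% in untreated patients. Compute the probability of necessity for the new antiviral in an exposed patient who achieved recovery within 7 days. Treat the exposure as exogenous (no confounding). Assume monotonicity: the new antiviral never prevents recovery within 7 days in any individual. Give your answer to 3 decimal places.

PN ≈ 0.828

p₁ = 0.87, p₀ = 0.15.
Under exogeneity and monotonicity, PN = (p₁ − p₀) / p₁.
PN = (0.87 − 0.15) / 0.87 = 0.72 / 0.87 ≈ 0.8276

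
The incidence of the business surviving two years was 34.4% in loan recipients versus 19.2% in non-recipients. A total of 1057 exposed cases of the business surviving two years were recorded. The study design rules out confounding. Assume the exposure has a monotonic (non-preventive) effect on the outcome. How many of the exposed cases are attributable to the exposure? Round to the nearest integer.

p₁ = 0.344, p₀ = 0.192.
PN = (p₁ − p₀)/p₁ = (0.344 − 0.192) / 0.344 ≈ 0.44186.
Attributable cases ≈ PN × (exposed cases) = 0.44186 × 1057 ≈ 467.05.

about 467 cases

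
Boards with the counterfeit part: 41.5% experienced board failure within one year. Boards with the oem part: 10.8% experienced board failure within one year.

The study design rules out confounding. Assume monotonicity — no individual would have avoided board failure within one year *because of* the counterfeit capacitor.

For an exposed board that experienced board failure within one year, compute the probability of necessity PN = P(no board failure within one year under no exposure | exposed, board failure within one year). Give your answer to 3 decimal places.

PN ≈ 0.740

p₁ = 0.415, p₀ = 0.108.
Under exogeneity and monotonicity, PN = (p₁ − p₀) / p₁.
PN = (0.415 − 0.108) / 0.415 = 0.307 / 0.415 ≈ 0.7398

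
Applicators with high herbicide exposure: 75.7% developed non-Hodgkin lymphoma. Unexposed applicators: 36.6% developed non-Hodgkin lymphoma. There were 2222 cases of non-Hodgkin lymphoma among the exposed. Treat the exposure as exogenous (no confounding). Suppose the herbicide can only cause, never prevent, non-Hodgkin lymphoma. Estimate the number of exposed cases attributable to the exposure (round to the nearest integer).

p₁ = 0.757, p₀ = 0.366.
PN = (p₁ − p₀)/p₁ = (0.757 − 0.366) / 0.757 ≈ 0.51651.
Attributable cases ≈ PN × (exposed cases) = 0.51651 × 2222 ≈ 1147.69.

about 1148 cases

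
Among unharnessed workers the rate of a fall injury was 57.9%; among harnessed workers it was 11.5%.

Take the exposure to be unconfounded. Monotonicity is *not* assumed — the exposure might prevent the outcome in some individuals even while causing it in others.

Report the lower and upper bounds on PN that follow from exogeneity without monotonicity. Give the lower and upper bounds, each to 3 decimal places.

p₁ = 0.579, p₀ = 0.115.
Under exogeneity alone the bounds on PN are max{0,(p₁−p₀)/p₁} ≤ PN ≤ min{1,(1−p₀)/p₁}.
  lower = (p₁ − p₀)/p₁ = 0.464 / 0.579 ≈ 0.8014
  upper = min{1, (1 − p₀)/p₁} = 0.885 / 0.579 ≈ 1.5285 → capped at 1

0.801 ≤ PN ≤ 1.000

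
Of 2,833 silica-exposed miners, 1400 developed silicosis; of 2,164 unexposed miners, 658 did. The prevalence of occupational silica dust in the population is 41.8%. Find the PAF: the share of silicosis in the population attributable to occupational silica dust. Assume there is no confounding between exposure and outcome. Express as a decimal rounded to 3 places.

PAF ≈ 0.207

p₁ = P(outcome | exposed) = 1400/2833 = 0.49418
p₀ = P(outcome | unexposed) = 658/2164 = 0.30407
Overall risk P(Y=1) = π·p₁ + (1−π)·p₀ = 0.418×0.49418 + 0.582×0.30407 = 0.38353.
Under exogeneity, PAF = [P(Y=1) − p₀] / P(Y=1).
PAF = (0.38353 − 0.30407) / 0.38353 ≈ 0.2072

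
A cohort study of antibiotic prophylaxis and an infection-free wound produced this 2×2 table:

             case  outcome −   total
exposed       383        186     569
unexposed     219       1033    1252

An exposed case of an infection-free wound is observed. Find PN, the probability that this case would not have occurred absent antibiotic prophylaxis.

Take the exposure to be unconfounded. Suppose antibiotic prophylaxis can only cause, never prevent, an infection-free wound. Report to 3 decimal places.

p₁ = P(outcome | exposed) = 383/569 = 0.67311
p₀ = P(outcome | unexposed) = 219/1252 = 0.17492
Under exogeneity and monotonicity, PN = (p₁ − p₀)/p₁.
PN = (0.67311 − 0.17492) / 0.67311 ≈ 0.7401

PN ≈ 0.740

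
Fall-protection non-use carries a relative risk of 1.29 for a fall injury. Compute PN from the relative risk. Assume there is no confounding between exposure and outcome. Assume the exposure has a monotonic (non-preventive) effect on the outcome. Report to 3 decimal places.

Under exogeneity and monotonicity, PN = (RR − 1) / RR = 1 − 1/RR.
PN = (1.29 − 1) / 1.29 = 0.29 / 1.29 ≈ 0.2248

PN ≈ 0.225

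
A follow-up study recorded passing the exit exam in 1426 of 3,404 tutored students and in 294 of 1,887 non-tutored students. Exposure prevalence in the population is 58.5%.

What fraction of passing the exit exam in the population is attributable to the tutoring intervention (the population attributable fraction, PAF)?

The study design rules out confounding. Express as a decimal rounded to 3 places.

PAF ≈ 0.497

p₁ = P(outcome | exposed) = 1426/3404 = 0.41892
p₀ = P(outcome | unexposed) = 294/1887 = 0.1558
Overall risk P(Y=1) = π·p₁ + (1−π)·p₀ = 0.585×0.41892 + 0.415×0.1558 = 0.30973.
Under exogeneity, PAF = [P(Y=1) − p₀] / P(Y=1).
PAF = (0.30973 − 0.1558) / 0.30973 ≈ 0.4970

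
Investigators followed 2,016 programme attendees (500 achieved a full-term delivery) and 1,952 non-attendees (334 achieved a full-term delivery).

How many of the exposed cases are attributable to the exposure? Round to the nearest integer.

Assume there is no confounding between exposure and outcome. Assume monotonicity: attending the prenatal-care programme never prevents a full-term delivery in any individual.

p₁ = P(outcome | exposed) = 500/2016 = 0.24802
p₀ = P(outcome | unexposed) = 334/1952 = 0.17111
PN = (p₁ − p₀)/p₁ = (0.24802 − 0.17111) / 0.24802 ≈ 0.31010.
Attributable cases ≈ PN × (exposed cases) = 0.31010 × 500 ≈ 155.05.

about 155 cases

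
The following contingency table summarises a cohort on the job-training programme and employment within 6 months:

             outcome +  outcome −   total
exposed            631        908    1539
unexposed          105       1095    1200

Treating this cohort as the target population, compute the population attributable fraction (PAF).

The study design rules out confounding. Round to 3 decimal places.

PAF ≈ 0.674

p₁ = P(outcome | exposed) = 631/1539 = 0.41001
p₀ = P(outcome | unexposed) = 105/1200 = 0.0875
Exposure prevalence π = 1539/2739 = 0.56188; overall risk P(Y=1) = 0.26871.
Under exogeneity, PAF = [P(Y=1) − p₀]/P(Y=1).
PAF = (0.26871 − 0.0875) / 0.26871 ≈ 0.6744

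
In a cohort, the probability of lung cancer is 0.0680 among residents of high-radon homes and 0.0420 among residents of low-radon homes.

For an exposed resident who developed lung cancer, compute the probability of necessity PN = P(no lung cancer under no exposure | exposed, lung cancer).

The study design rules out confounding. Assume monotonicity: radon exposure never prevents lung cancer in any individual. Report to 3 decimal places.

Let p₁ = 0.068, p₀ = 0.042.
Under exogeneity and monotonicity, PN = (p₁ − p₀) / p₁.
PN = (0.068 − 0.042) / 0.068 = 0.026 / 0.068 ≈ 0.3824

PN ≈ 0.382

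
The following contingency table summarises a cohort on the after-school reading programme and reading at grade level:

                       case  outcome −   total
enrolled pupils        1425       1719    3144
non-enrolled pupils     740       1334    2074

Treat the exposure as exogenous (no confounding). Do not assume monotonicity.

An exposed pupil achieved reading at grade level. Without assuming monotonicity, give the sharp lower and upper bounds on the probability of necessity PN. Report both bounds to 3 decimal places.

p₁ = P(outcome | exposed) = 1425/3144 = 0.45324
p₀ = P(outcome | unexposed) = 740/2074 = 0.3568
Under exogeneity alone the bounds on PN are max{0,(p₁−p₀)/p₁} ≤ PN ≤ min{1,(1−p₀)/p₁}.
  lower = (p₁ − p₀)/p₁ = 0.096446 / 0.45324 ≈ 0.2128
  upper = min{1, (1 − p₀)/p₁} = 0.6432 / 0.45324 ≈ 1.4191 → capped at 1

0.213 ≤ PN ≤ 1.000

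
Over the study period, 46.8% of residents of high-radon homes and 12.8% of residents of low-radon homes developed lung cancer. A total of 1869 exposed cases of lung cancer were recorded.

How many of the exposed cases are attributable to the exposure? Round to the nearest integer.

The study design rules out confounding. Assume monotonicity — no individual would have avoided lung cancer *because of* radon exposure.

p₁ = 0.468, p₀ = 0.128.
PN = (p₁ − p₀)/p₁ = (0.468 − 0.128) / 0.468 ≈ 0.72650.
Attributable cases ≈ PN × (exposed cases) = 0.72650 × 1869 ≈ 1357.82.

about 1358 cases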